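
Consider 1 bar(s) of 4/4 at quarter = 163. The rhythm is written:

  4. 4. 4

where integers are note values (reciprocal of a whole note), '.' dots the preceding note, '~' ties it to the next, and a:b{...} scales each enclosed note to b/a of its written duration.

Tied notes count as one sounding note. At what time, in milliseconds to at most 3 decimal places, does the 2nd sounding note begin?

note 2 onset = 3/2b = 552.147ms

1. 0.0ms @ 0 + 552.147ms (3/2)
2. 552.147ms @ 3/2 + 552.147ms (3/2)
3. 1104.294ms @ 3 + 368.098ms (1)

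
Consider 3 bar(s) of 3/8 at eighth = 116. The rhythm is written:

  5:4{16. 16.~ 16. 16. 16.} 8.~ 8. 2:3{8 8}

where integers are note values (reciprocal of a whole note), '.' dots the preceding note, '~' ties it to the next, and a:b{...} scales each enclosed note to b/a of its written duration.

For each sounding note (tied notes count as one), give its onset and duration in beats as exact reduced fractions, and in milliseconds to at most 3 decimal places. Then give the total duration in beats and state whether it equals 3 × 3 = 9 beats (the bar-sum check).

1) 0.0ms=0b +310.345ms=3/5b
2) 310.345ms=3/5b +620.69ms=6/5b
3) 931.034ms=9/5b +310.345ms=3/5b
4) 1241.379ms=12/5b +310.345ms=3/5b
5) 1551.724ms=3b +1551.724ms=3b
6) 3103.448ms=6b +775.862ms=3/2b
7) 3879.31ms=15/2b +775.862ms=3/2b
Σ=9b of 9 (116bpm 3/8) — PASS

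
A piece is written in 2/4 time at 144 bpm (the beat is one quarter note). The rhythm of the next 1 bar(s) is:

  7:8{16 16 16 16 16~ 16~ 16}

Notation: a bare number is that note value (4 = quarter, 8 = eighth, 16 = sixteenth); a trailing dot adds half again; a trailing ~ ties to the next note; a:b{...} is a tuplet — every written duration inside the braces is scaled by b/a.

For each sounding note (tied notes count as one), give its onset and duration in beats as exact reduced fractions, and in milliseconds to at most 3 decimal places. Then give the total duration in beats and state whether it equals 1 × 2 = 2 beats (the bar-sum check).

1) 0.0ms=0b +119.048ms=2/7b
2) 119.048ms=2/7b +119.048ms=2/7b
3) 238.095ms=4/7b +119.048ms=2/7b
4) 357.143ms=6/7b +119.048ms=2/7b
5) 476.19ms=8/7b +357.143ms=6/7b
Σ=2b of 2 (144bpm 2/4) — PASS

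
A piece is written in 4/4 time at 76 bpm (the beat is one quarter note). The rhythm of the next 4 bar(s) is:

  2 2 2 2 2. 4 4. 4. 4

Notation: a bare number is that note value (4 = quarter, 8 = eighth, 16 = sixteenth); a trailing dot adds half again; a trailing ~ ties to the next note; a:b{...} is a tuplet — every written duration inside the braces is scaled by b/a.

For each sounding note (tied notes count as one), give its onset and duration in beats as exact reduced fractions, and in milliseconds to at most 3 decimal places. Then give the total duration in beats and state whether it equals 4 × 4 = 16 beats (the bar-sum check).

1) 0.0ms=0b +1578.947ms=2b
2) 1578.947ms=2b +1578.947ms=2b
3) 3157.895ms=4b +1578.947ms=2b
4) 4736.842ms=6b +1578.947ms=2b
5) 6315.789ms=8b +2368.421ms=3b
6) 8684.211ms=11b +789.474ms=1b
7) 9473.684ms=12b +1184.211ms=3/2b
8) 10657.895ms=27/2b +1184.211ms=3/2b
9) 11842.105ms=15b +789.474ms=1b
Σ=16b of 16 (76bpm 4/4) — PASS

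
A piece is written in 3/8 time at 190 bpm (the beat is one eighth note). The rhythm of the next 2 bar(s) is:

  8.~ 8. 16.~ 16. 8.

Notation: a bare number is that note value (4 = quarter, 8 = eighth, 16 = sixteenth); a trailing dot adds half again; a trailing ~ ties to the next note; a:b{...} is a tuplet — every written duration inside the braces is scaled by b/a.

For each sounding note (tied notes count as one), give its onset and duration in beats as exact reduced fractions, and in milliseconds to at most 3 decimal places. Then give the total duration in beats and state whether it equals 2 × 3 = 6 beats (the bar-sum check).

1) 0.0ms=0b +947.368ms=3b
2) 947.368ms=3b +473.684ms=3/2b
3) 1421.053ms=9/2b +473.684ms=3/2b
Σ=6b of 6 (190bpm 3/8) — PASS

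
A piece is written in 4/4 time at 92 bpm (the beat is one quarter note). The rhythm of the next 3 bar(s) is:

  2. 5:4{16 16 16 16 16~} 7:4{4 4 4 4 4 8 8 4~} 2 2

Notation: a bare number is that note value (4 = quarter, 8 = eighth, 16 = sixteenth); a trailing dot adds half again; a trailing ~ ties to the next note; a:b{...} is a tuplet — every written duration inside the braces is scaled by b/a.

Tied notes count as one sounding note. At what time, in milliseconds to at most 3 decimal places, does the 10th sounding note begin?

1. 0.0ms @ 0 + 1956.522ms (3)
2. 1956.522ms @ 3 + 130.435ms (1/5)
3. 2086.957ms @ 16/5 + 130.435ms (1/5)
4. 2217.391ms @ 17/5 + 130.435ms (1/5)
5. 2347.826ms @ 18/5 + 130.435ms (1/5)
6. 2478.261ms @ 19/5 + 503.106ms (27/35)
7. 2981.366ms @ 32/7 + 372.671ms (4/7)
8. 3354.037ms @ 36/7 + 372.671ms (4/7)
9. 3726.708ms @ 40/7 + 372.671ms (4/7)
10. 4099.379ms @ 44/7 + 372.671ms (4/7)
11. 4472.05ms @ 48/7 + 186.335ms (2/7)
12. 4658.385ms @ 50/7 + 186.335ms (2/7)
13. 4844.72ms @ 52/7 + 1677.019ms (18/7)
14. 6521.739ms @ 10 + 1304.348ms (2)

note 10 onset = 44/7b = 4099.379ms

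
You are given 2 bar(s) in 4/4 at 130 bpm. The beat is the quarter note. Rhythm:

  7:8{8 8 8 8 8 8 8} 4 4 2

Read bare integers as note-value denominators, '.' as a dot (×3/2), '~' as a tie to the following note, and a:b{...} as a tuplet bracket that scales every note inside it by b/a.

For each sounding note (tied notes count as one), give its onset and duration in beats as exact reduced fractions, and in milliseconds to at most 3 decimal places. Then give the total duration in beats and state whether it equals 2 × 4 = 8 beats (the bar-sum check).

1) 0.0ms=0b +263.736ms=4/7b
2) 263.736ms=4/7b +263.736ms=4/7b
3) 527.473ms=8/7b +263.736ms=4/7b
4) 791.209ms=12/7b +263.736ms=4/7b
5) 1054.945ms=16/7b +263.736ms=4/7b
6) 1318.681ms=20/7b +263.736ms=4/7b
7) 1582.418ms=24/7b +263.736ms=4/7b
8) 1846.154ms=4b +461.538ms=1b
9) 2307.692ms=5b +461.538ms=1b
10) 2769.231ms=6b +923.077ms=2b
Σ=8b of 8 (130bpm 4/4) — PASS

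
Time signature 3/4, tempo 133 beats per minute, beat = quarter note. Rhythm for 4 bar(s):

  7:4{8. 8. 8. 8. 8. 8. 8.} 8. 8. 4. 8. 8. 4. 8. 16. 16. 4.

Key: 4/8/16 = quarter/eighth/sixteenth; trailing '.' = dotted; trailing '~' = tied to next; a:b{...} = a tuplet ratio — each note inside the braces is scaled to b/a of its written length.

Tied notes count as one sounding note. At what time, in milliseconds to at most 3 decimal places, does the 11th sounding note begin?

note 11 onset = 6b = 2706.767ms

1. 0.0ms @ 0 + 193.34ms (3/7)
2. 193.34ms @ 3/7 + 193.34ms (3/7)
3. 386.681ms @ 6/7 + 193.34ms (3/7)
4. 580.021ms @ 9/7 + 193.34ms (3/7)
5. 773.362ms @ 12/7 + 193.34ms (3/7)
6. 966.702ms @ 15/7 + 193.34ms (3/7)
7. 1160.043ms @ 18/7 + 193.34ms (3/7)
8. 1353.383ms @ 3 + 338.346ms (3/4)
9. 1691.729ms @ 15/4 + 338.346ms (3/4)
10. 2030.075ms @ 9/2 + 676.692ms (3/2)
11. 2706.767ms @ 6 + 338.346ms (3/4)
12. 3045.113ms @ 27/4 + 338.346ms (3/4)
13. 3383.459ms @ 15/2 + 676.692ms (3/2)
14. 4060.15ms @ 9 + 338.346ms (3/4)
15. 4398.496ms @ 39/4 + 169.173ms (3/8)
16. 4567.669ms @ 81/8 + 169.173ms (3/8)
17. 4736.842ms @ 21/2 + 676.692ms (3/2)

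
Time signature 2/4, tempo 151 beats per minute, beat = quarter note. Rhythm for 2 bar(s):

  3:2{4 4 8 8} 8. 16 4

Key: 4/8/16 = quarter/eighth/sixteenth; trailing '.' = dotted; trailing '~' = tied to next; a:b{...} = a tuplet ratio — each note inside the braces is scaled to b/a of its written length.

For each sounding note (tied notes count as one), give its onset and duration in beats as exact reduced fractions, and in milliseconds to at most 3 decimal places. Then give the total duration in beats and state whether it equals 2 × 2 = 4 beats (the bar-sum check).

1) 0.0ms=0b +264.901ms=2/3b
2) 264.901ms=2/3b +264.901ms=2/3b
3) 529.801ms=4/3b +132.45ms=1/3b
4) 662.252ms=5/3b +132.45ms=1/3b
5) 794.702ms=2b +298.013ms=3/4b
6) 1092.715ms=11/4b +99.338ms=1/4b
7) 1192.053ms=3b +397.351ms=1b
Σ=4b of 4 (151bpm 2/4) — PASS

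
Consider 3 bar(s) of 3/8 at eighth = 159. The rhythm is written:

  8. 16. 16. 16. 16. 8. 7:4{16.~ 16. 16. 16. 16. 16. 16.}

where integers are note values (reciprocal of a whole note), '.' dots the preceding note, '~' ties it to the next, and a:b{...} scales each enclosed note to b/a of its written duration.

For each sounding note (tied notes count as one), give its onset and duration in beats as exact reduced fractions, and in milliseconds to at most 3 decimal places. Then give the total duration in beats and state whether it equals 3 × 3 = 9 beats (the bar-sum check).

1) 0.0ms=0b +566.038ms=3/2b
2) 566.038ms=3/2b +283.019ms=3/4b
3) 849.057ms=9/4b +283.019ms=3/4b
4) 1132.075ms=3b +283.019ms=3/4b
5) 1415.094ms=15/4b +283.019ms=3/4b
6) 1698.113ms=9/2b +566.038ms=3/2b
7) 2264.151ms=6b +323.45ms=6/7b
8) 2587.601ms=48/7b +161.725ms=3/7b
9) 2749.326ms=51/7b +161.725ms=3/7b
10) 2911.051ms=54/7b +161.725ms=3/7b
11) 3072.776ms=57/7b +161.725ms=3/7b
12) 3234.501ms=60/7b +161.725ms=3/7b
Σ=9b of 9 (159bpm 3/8) — PASS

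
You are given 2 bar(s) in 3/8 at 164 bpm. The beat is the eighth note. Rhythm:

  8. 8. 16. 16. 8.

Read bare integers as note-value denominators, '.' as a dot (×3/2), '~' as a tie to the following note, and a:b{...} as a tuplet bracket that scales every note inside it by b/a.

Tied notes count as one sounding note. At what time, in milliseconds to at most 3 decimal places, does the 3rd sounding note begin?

note 3 onset = 3b = 1097.561ms

1. 0.0ms @ 0 + 548.78ms (3/2)
2. 548.78ms @ 3/2 + 548.78ms (3/2)
3. 1097.561ms @ 3 + 274.39ms (3/4)
4. 1371.951ms @ 15/4 + 274.39ms (3/4)
5. 1646.341ms @ 9/2 + 548.78ms (3/2)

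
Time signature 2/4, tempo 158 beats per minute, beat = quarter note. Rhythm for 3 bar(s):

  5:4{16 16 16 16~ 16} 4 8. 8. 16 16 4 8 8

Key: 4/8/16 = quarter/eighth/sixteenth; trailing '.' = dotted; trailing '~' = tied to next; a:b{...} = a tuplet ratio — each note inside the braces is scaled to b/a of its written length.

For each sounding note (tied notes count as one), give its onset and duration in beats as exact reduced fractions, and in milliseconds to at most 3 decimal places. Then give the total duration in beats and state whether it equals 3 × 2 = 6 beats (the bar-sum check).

1) 0.0ms=0b +75.949ms=1/5b
2) 75.949ms=1/5b +75.949ms=1/5b
3) 151.899ms=2/5b +75.949ms=1/5b
4) 227.848ms=3/5b +151.899ms=2/5b
5) 379.747ms=1b +379.747ms=1b
6) 759.494ms=2b +284.81ms=3/4b
7) 1044.304ms=11/4b +284.81ms=3/4b
8) 1329.114ms=7/2b +94.937ms=1/4b
9) 1424.051ms=15/4b +94.937ms=1/4b
10) 1518.987ms=4b +379.747ms=1b
11) 1898.734ms=5b +189.873ms=1/2b
12) 2088.608ms=11/2b +189.873ms=1/2b
Σ=6b of 6 (158bpm 2/4) — PASS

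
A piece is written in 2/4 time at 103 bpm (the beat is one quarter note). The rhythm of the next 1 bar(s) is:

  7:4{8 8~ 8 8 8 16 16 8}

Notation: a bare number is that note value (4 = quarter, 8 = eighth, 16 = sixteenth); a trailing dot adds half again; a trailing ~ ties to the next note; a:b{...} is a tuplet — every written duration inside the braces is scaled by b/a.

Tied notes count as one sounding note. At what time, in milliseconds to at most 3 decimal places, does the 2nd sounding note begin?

1. 0.0ms @ 0 + 166.436ms (2/7)
2. 166.436ms @ 2/7 + 332.871ms (4/7)
3. 499.307ms @ 6/7 + 166.436ms (2/7)
4. 665.742ms @ 8/7 + 166.436ms (2/7)
5. 832.178ms @ 10/7 + 83.218ms (1/7)
6. 915.395ms @ 11/7 + 83.218ms (1/7)
7. 998.613ms @ 12/7 + 166.436ms (2/7)

note 2 onset = 2/7b = 166.436ms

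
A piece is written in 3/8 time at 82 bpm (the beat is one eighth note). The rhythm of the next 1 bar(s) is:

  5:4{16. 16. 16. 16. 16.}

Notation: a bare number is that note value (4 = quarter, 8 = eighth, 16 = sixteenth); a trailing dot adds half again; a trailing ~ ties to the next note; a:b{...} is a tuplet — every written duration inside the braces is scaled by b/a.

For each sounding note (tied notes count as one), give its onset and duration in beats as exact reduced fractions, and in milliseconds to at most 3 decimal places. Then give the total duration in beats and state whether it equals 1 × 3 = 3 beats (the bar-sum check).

1) 0.0ms=0b +439.024ms=3/5b
2) 439.024ms=3/5b +439.024ms=3/5b
3) 878.049ms=6/5b +439.024ms=3/5b
4) 1317.073ms=9/5b +439.024ms=3/5b
5) 1756.098ms=12/5b +439.024ms=3/5b
Σ=3b of 3 (82bpm 3/8) — PASS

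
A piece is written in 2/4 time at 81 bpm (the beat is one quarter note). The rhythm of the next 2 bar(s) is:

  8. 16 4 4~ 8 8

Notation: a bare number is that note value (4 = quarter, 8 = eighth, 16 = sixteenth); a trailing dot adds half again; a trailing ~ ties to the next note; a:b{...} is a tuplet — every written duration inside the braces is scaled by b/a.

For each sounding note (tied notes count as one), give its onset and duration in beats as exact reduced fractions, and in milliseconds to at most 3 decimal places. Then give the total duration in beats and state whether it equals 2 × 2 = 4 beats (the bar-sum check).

1) 0.0ms=0b +555.556ms=3/4b
2) 555.556ms=3/4b +185.185ms=1/4b
3) 740.741ms=1b +740.741ms=1b
4) 1481.481ms=2b +1111.111ms=3/2b
5) 2592.593ms=7/2b +370.37ms=1/2b
Σ=4b of 4 (81bpm 2/4) — PASS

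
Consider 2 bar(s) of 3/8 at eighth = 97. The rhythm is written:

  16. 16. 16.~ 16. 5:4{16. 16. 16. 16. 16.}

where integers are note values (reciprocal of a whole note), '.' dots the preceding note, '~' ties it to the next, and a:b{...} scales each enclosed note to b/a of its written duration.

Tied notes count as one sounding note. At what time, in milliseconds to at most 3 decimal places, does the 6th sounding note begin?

1. 0.0ms @ 0 + 463.918ms (3/4)
2. 463.918ms @ 3/4 + 463.918ms (3/4)
3. 927.835ms @ 3/2 + 927.835ms (3/2)
4. 1855.67ms @ 3 + 371.134ms (3/5)
5. 2226.804ms @ 18/5 + 371.134ms (3/5)
6. 2597.938ms @ 21/5 + 371.134ms (3/5)
7. 2969.072ms @ 24/5 + 371.134ms (3/5)
8. 3340.206ms @ 27/5 + 371.134ms (3/5)

note 6 onset = 21/5b = 2597.938ms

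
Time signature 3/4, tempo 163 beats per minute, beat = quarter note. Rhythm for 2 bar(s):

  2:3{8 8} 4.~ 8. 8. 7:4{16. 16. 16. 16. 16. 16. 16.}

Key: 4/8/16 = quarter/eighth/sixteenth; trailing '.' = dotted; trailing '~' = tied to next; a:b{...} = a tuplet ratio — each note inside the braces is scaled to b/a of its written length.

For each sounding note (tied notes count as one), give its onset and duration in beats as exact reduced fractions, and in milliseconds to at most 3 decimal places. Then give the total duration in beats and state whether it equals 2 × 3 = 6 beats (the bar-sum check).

1) 0.0ms=0b +276.074ms=3/4b
2) 276.074ms=3/4b +276.074ms=3/4b
3) 552.147ms=3/2b +828.221ms=9/4b
4) 1380.368ms=15/4b +276.074ms=3/4b
5) 1656.442ms=9/2b +78.878ms=3/14b
6) 1735.32ms=33/7b +78.878ms=3/14b
7) 1814.198ms=69/14b +78.878ms=3/14b
8) 1893.076ms=36/7b +78.878ms=3/14b
9) 1971.954ms=75/14b +78.878ms=3/14b
10) 2050.833ms=39/7b +78.878ms=3/14b
11) 2129.711ms=81/14b +78.878ms=3/14b
Σ=6b of 6 (163bpm 3/4) — PASS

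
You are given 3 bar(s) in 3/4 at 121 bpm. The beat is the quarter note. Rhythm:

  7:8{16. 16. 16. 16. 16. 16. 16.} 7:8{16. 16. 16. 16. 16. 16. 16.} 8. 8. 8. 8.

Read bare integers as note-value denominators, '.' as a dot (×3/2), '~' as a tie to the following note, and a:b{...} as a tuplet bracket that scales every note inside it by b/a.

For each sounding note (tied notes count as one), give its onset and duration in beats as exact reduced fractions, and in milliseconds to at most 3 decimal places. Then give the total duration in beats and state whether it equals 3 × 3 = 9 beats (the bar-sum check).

1) 0.0ms=0b +212.515ms=3/7b
2) 212.515ms=3/7b +212.515ms=3/7b
3) 425.03ms=6/7b +212.515ms=3/7b
4) 637.544ms=9/7b +212.515ms=3/7b
5) 850.059ms=12/7b +212.515ms=3/7b
6) 1062.574ms=15/7b +212.515ms=3/7b
7) 1275.089ms=18/7b +212.515ms=3/7b
8) 1487.603ms=3b +212.515ms=3/7b
9) 1700.118ms=24/7b +212.515ms=3/7b
10) 1912.633ms=27/7b +212.515ms=3/7b
11) 2125.148ms=30/7b +212.515ms=3/7b
12) 2337.662ms=33/7b +212.515ms=3/7b
13) 2550.177ms=36/7b +212.515ms=3/7b
14) 2762.692ms=39/7b +212.515ms=3/7b
15) 2975.207ms=6b +371.901ms=3/4b
16) 3347.107ms=27/4b +371.901ms=3/4b
17) 3719.008ms=15/2b +371.901ms=3/4b
18) 4090.909ms=33/4b +371.901ms=3/4b
Σ=9b of 9 (121bpm 3/4) — PASS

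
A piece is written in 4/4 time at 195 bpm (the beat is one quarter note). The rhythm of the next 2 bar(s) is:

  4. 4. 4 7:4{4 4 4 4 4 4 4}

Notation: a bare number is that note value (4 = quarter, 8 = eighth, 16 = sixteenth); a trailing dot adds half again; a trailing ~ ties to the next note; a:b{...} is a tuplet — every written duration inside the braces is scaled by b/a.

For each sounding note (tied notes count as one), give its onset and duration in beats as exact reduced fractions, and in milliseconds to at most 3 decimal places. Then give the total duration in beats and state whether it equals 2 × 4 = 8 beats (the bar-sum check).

1) 0.0ms=0b +461.538ms=3/2b
2) 461.538ms=3/2b +461.538ms=3/2b
3) 923.077ms=3b +307.692ms=1b
4) 1230.769ms=4b +175.824ms=4/7b
5) 1406.593ms=32/7b +175.824ms=4/7b
6) 1582.418ms=36/7b +175.824ms=4/7b
7) 1758.242ms=40/7b +175.824ms=4/7b
8) 1934.066ms=44/7b +175.824ms=4/7b
9) 2109.89ms=48/7b +175.824ms=4/7b
10) 2285.714ms=52/7b +175.824ms=4/7b
Σ=8b of 8 (195bpm 4/4) — PASS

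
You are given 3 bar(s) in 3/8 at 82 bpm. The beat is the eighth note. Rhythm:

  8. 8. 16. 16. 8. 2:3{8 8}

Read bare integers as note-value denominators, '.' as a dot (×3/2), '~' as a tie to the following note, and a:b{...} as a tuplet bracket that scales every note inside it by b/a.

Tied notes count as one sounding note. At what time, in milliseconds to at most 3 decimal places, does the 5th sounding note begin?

note 5 onset = 9/2b = 3292.683ms

1. 0.0ms @ 0 + 1097.561ms (3/2)
2. 1097.561ms @ 3/2 + 1097.561ms (3/2)
3. 2195.122ms @ 3 + 548.78ms (3/4)
4. 2743.902ms @ 15/4 + 548.78ms (3/4)
5. 3292.683ms @ 9/2 + 1097.561ms (3/2)
6. 4390.244ms @ 6 + 1097.561ms (3/2)
7. 5487.805ms @ 15/2 + 1097.561ms (3/2)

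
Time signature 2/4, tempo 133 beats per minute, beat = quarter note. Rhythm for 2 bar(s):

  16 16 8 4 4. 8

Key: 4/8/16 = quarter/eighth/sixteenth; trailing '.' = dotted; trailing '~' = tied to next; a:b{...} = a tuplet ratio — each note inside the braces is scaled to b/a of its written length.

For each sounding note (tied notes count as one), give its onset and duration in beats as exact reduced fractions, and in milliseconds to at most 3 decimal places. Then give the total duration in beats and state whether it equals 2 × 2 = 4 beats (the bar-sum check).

1) 0.0ms=0b +112.782ms=1/4b
2) 112.782ms=1/4b +112.782ms=1/4b
3) 225.564ms=1/2b +225.564ms=1/2b
4) 451.128ms=1b +451.128ms=1b
5) 902.256ms=2b +676.692ms=3/2b
6) 1578.947ms=7/2b +225.564ms=1/2b
Σ=4b of 4 (133bpm 2/4) — PASS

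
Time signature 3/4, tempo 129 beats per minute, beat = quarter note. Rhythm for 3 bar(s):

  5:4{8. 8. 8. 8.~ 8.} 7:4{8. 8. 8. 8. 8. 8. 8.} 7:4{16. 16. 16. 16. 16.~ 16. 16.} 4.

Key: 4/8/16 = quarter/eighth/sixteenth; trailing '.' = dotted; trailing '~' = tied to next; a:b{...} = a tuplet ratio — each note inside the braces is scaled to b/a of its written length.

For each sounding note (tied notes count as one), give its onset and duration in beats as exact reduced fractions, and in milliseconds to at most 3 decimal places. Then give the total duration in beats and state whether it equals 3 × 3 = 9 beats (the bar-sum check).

1) 0.0ms=0b +279.07ms=3/5b
2) 279.07ms=3/5b +279.07ms=3/5b
3) 558.14ms=6/5b +279.07ms=3/5b
4) 837.209ms=9/5b +558.14ms=6/5b
5) 1395.349ms=3b +199.336ms=3/7b
6) 1594.684ms=24/7b +199.336ms=3/7b
7) 1794.02ms=27/7b +199.336ms=3/7b
8) 1993.355ms=30/7b +199.336ms=3/7b
9) 2192.691ms=33/7b +199.336ms=3/7b
10) 2392.027ms=36/7b +199.336ms=3/7b
11) 2591.362ms=39/7b +199.336ms=3/7b
12) 2790.698ms=6b +99.668ms=3/14b
13) 2890.365ms=87/14b +99.668ms=3/14b
14) 2990.033ms=45/7b +99.668ms=3/14b
15) 3089.701ms=93/14b +99.668ms=3/14b
16) 3189.369ms=48/7b +199.336ms=3/7b
17) 3388.704ms=51/7b +99.668ms=3/14b
18) 3488.372ms=15/2b +697.674ms=3/2b
Σ=9b of 9 (129bpm 3/4) — PASS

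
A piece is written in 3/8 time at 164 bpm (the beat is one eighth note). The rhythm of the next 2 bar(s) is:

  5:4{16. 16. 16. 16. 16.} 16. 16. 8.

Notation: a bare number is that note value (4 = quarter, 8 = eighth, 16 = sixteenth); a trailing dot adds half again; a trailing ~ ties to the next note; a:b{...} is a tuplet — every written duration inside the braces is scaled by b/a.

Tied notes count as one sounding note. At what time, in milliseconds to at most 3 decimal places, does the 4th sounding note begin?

1. 0.0ms @ 0 + 219.512ms (3/5)
2. 219.512ms @ 3/5 + 219.512ms (3/5)
3. 439.024ms @ 6/5 + 219.512ms (3/5)
4. 658.537ms @ 9/5 + 219.512ms (3/5)
5. 878.049ms @ 12/5 + 219.512ms (3/5)
6. 1097.561ms @ 3 + 274.39ms (3/4)
7. 1371.951ms @ 15/4 + 274.39ms (3/4)
8. 1646.341ms @ 9/2 + 548.78ms (3/2)

note 4 onset = 9/5b = 658.537ms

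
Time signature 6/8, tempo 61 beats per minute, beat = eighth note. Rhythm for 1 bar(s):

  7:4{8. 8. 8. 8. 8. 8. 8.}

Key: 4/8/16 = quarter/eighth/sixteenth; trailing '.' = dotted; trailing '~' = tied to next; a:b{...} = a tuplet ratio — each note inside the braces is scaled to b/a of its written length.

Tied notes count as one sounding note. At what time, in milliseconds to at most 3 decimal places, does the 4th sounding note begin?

note 4 onset = 18/7b = 2529.274ms

1. 0.0ms @ 0 + 843.091ms (6/7)
2. 843.091ms @ 6/7 + 843.091ms (6/7)
3. 1686.183ms @ 12/7 + 843.091ms (6/7)
4. 2529.274ms @ 18/7 + 843.091ms (6/7)
5. 3372.365ms @ 24/7 + 843.091ms (6/7)
6. 4215.457ms @ 30/7 + 843.091ms (6/7)
7. 5058.548ms @ 36/7 + 843.091ms (6/7)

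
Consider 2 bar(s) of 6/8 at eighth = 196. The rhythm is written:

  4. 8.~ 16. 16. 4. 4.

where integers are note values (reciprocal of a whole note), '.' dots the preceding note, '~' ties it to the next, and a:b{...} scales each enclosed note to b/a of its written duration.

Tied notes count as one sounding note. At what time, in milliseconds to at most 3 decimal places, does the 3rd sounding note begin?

1. 0.0ms @ 0 + 918.367ms (3)
2. 918.367ms @ 3 + 688.776ms (9/4)
3. 1607.143ms @ 21/4 + 229.592ms (3/4)
4. 1836.735ms @ 6 + 918.367ms (3)
5. 2755.102ms @ 9 + 918.367ms (3)

note 3 onset = 21/4b = 1607.143ms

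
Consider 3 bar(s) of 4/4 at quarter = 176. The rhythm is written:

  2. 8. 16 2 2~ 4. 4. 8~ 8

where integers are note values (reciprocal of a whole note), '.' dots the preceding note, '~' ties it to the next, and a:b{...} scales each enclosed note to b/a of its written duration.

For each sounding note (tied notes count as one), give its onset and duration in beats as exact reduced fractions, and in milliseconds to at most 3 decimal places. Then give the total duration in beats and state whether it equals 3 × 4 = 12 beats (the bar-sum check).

1) 0.0ms=0b +1022.727ms=3b
2) 1022.727ms=3b +255.682ms=3/4b
3) 1278.409ms=15/4b +85.227ms=1/4b
4) 1363.636ms=4b +681.818ms=2b
5) 2045.455ms=6b +1193.182ms=7/2b
6) 3238.636ms=19/2b +511.364ms=3/2b
7) 3750.0ms=11b +340.909ms=1b
Σ=12b of 12 (176bpm 4/4) — PASS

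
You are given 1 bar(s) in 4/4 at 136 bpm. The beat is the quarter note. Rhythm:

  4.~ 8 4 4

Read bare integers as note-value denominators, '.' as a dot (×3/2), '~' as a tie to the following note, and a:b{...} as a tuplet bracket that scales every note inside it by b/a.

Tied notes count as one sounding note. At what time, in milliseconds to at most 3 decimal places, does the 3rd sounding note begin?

note 3 onset = 3b = 1323.529ms

1. 0.0ms @ 0 + 882.353ms (2)
2. 882.353ms @ 2 + 441.176ms (1)
3. 1323.529ms @ 3 + 441.176ms (1)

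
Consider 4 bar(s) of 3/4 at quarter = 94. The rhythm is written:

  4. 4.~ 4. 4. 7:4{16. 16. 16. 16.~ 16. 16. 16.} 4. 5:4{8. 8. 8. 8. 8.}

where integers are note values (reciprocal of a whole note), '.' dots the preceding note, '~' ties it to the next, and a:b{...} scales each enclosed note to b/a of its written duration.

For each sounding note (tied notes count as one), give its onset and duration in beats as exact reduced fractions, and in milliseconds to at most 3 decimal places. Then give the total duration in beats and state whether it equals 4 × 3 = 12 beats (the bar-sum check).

1) 0.0ms=0b +957.447ms=3/2b
2) 957.447ms=3/2b +1914.894ms=3b
3) 2872.34ms=9/2b +957.447ms=3/2b
4) 3829.787ms=6b +136.778ms=3/14b
5) 3966.565ms=87/14b +136.778ms=3/14b
6) 4103.343ms=45/7b +136.778ms=3/14b
7) 4240.122ms=93/14b +273.556ms=3/7b
8) 4513.678ms=99/14b +136.778ms=3/14b
9) 4650.456ms=51/7b +136.778ms=3/14b
10) 4787.234ms=15/2b +957.447ms=3/2b
11) 5744.681ms=9b +382.979ms=3/5b
12) 6127.66ms=48/5b +382.979ms=3/5b
13) 6510.638ms=51/5b +382.979ms=3/5b
14) 6893.617ms=54/5b +382.979ms=3/5b
15) 7276.596ms=57/5b +382.979ms=3/5b
Σ=12b of 12 (94bpm 3/4) — PASS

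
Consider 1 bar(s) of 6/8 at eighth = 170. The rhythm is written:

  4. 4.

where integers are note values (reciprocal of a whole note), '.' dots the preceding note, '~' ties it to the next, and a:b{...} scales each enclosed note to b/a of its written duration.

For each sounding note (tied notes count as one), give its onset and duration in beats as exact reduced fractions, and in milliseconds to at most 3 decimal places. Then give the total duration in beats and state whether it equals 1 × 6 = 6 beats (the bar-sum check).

1) 0.0ms=0b +1058.824ms=3b
2) 1058.824ms=3b +1058.824ms=3b
Σ=6b of 6 (170bpm 6/8) — PASS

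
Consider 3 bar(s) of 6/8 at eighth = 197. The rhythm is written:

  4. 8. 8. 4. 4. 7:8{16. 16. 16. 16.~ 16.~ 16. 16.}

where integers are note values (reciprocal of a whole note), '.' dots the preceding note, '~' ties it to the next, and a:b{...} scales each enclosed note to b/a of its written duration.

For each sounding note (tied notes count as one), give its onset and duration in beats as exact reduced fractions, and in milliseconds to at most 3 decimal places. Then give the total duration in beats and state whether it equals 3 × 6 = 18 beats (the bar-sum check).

1) 0.0ms=0b +913.706ms=3b
2) 913.706ms=3b +456.853ms=3/2b
3) 1370.558ms=9/2b +456.853ms=3/2b
4) 1827.411ms=6b +913.706ms=3b
5) 2741.117ms=9b +913.706ms=3b
6) 3654.822ms=12b +261.059ms=6/7b
7) 3915.881ms=90/7b +261.059ms=6/7b
8) 4176.94ms=96/7b +261.059ms=6/7b
9) 4437.999ms=102/7b +783.176ms=18/7b
10) 5221.175ms=120/7b +261.059ms=6/7b
Σ=18b of 18 (197bpm 6/8) — PASS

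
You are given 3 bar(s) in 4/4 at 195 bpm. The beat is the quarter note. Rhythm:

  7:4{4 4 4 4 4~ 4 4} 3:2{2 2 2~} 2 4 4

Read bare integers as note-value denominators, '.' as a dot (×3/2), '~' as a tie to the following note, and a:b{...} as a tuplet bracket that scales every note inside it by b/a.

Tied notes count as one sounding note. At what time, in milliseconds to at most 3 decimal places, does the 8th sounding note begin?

note 8 onset = 16/3b = 1641.026ms

1. 0.0ms @ 0 + 175.824ms (4/7)
2. 175.824ms @ 4/7 + 175.824ms (4/7)
3. 351.648ms @ 8/7 + 175.824ms (4/7)
4. 527.473ms @ 12/7 + 175.824ms (4/7)
5. 703.297ms @ 16/7 + 351.648ms (8/7)
6. 1054.945ms @ 24/7 + 175.824ms (4/7)
7. 1230.769ms @ 4 + 410.256ms (4/3)
8. 1641.026ms @ 16/3 + 410.256ms (4/3)
9. 2051.282ms @ 20/3 + 1025.641ms (10/3)
10. 3076.923ms @ 10 + 307.692ms (1)
11. 3384.615ms @ 11 + 307.692ms (1)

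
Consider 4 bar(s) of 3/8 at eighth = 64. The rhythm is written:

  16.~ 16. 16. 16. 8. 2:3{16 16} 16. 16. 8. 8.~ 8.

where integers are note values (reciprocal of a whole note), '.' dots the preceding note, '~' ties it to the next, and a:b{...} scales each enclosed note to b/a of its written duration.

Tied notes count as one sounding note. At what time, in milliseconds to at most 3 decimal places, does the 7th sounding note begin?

note 7 onset = 6b = 5625.0ms

1. 0.0ms @ 0 + 1406.25ms (3/2)
2. 1406.25ms @ 3/2 + 703.125ms (3/4)
3. 2109.375ms @ 9/4 + 703.125ms (3/4)
4. 2812.5ms @ 3 + 1406.25ms (3/2)
5. 4218.75ms @ 9/2 + 703.125ms (3/4)
6. 4921.875ms @ 21/4 + 703.125ms (3/4)
7. 5625.0ms @ 6 + 703.125ms (3/4)
8. 6328.125ms @ 27/4 + 703.125ms (3/4)
9. 7031.25ms @ 15/2 + 1406.25ms (3/2)
10. 8437.5ms @ 9 + 2812.5ms (3)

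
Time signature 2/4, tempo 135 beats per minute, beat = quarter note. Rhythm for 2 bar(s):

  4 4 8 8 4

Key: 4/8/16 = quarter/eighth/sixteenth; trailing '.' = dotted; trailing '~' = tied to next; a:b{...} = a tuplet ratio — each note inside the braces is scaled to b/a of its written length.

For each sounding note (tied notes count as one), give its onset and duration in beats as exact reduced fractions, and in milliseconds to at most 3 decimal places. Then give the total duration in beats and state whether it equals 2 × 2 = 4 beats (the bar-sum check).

1) 0.0ms=0b +444.444ms=1b
2) 444.444ms=1b +444.444ms=1b
3) 888.889ms=2b +222.222ms=1/2b
4) 1111.111ms=5/2b +222.222ms=1/2b
5) 1333.333ms=3b +444.444ms=1b
Σ=4b of 4 (135bpm 2/4) — PASS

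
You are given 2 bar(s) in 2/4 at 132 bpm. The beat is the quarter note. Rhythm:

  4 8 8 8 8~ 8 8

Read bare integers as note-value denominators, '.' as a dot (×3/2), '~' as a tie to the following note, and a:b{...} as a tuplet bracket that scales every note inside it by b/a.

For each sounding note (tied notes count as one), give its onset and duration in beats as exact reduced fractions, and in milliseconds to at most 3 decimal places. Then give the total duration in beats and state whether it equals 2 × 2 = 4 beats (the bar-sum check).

1) 0.0ms=0b +454.545ms=1b
2) 454.545ms=1b +227.273ms=1/2b
3) 681.818ms=3/2b +227.273ms=1/2b
4) 909.091ms=2b +227.273ms=1/2b
5) 1136.364ms=5/2b +454.545ms=1b
6) 1590.909ms=7/2b +227.273ms=1/2b
Σ=4b of 4 (132bpm 2/4) — PASS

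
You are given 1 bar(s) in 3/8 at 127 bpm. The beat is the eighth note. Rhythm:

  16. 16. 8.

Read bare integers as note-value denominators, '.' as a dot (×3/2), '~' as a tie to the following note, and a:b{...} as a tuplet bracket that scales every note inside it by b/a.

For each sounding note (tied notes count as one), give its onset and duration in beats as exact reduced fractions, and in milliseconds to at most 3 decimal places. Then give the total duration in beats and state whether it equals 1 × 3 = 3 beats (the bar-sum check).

1) 0.0ms=0b +354.331ms=3/4b
2) 354.331ms=3/4b +354.331ms=3/4b
3) 708.661ms=3/2b +708.661ms=3/2b
Σ=3b of 3 (127bpm 3/8) — PASS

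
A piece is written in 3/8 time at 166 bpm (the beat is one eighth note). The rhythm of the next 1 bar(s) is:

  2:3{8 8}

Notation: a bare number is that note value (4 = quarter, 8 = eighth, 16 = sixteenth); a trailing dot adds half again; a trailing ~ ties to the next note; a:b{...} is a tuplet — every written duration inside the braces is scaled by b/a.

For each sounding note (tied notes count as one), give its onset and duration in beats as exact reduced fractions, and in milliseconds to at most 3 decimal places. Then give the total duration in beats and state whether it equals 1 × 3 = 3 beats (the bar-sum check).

1) 0.0ms=0b +542.169ms=3/2b
2) 542.169ms=3/2b +542.169ms=3/2b
Σ=3b of 3 (166bpm 3/8) — PASS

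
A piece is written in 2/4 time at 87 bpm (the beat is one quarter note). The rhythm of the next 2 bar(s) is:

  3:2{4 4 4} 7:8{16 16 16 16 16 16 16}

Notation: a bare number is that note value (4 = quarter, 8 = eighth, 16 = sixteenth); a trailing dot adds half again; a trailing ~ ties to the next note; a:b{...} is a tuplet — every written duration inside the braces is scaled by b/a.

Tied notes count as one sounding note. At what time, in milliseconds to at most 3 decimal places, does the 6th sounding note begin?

1. 0.0ms @ 0 + 459.77ms (2/3)
2. 459.77ms @ 2/3 + 459.77ms (2/3)
3. 919.54ms @ 4/3 + 459.77ms (2/3)
4. 1379.31ms @ 2 + 197.044ms (2/7)
5. 1576.355ms @ 16/7 + 197.044ms (2/7)
6. 1773.399ms @ 18/7 + 197.044ms (2/7)
7. 1970.443ms @ 20/7 + 197.044ms (2/7)
8. 2167.488ms @ 22/7 + 197.044ms (2/7)
9. 2364.532ms @ 24/7 + 197.044ms (2/7)
10. 2561.576ms @ 26/7 + 197.044ms (2/7)

note 6 onset = 18/7b = 1773.399ms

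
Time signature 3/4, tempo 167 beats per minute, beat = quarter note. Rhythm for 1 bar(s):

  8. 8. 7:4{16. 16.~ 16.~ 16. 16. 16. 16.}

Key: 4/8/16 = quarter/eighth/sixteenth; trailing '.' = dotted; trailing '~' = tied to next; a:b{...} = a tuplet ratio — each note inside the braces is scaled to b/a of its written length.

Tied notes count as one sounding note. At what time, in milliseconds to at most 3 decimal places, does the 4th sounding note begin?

1. 0.0ms @ 0 + 269.461ms (3/4)
2. 269.461ms @ 3/4 + 269.461ms (3/4)
3. 538.922ms @ 3/2 + 76.989ms (3/14)
4. 615.911ms @ 12/7 + 230.967ms (9/14)
5. 846.878ms @ 33/14 + 76.989ms (3/14)
6. 923.867ms @ 18/7 + 76.989ms (3/14)
7. 1000.855ms @ 39/14 + 76.989ms (3/14)

note 4 onset = 12/7b = 615.911ms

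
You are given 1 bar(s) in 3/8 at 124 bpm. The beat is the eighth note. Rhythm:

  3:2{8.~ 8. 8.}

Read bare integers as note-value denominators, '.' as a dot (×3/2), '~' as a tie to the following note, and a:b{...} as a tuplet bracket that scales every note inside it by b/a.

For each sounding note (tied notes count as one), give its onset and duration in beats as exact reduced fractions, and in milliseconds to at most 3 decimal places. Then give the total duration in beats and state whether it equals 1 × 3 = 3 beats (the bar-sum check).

1) 0.0ms=0b +967.742ms=2b
2) 967.742ms=2b +483.871ms=1b
Σ=3b of 3 (124bpm 3/8) — PASS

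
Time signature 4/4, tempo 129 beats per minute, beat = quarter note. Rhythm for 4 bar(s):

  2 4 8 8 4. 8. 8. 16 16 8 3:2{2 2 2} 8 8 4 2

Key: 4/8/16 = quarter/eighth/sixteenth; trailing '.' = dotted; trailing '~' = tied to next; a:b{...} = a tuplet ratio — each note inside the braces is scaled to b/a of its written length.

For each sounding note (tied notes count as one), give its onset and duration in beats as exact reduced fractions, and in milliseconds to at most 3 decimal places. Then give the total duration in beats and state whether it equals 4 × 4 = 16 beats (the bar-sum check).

1) 0.0ms=0b +930.233ms=2b
2) 930.233ms=2b +465.116ms=1b
3) 1395.349ms=3b +232.558ms=1/2b
4) 1627.907ms=7/2b +232.558ms=1/2b
5) 1860.465ms=4b +697.674ms=3/2b
6) 2558.14ms=11/2b +348.837ms=3/4b
7) 2906.977ms=25/4b +348.837ms=3/4b
8) 3255.814ms=7b +116.279ms=1/4b
9) 3372.093ms=29/4b +116.279ms=1/4b
10) 3488.372ms=15/2b +232.558ms=1/2b
11) 3720.93ms=8b +620.155ms=4/3b
12) 4341.085ms=28/3b +620.155ms=4/3b
13) 4961.24ms=32/3b +620.155ms=4/3b
14) 5581.395ms=12b +232.558ms=1/2b
15) 5813.953ms=25/2b +232.558ms=1/2b
16) 6046.512ms=13b +465.116ms=1b
17) 6511.628ms=14b +930.233ms=2b
Σ=16b of 16 (129bpm 4/4) — PASS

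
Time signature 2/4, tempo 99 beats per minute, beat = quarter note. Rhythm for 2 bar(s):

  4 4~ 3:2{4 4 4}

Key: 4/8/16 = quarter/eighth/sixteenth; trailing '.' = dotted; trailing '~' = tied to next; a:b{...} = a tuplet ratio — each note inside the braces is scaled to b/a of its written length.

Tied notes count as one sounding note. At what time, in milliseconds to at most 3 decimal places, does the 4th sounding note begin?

note 4 onset = 10/3b = 2020.202ms

1. 0.0ms @ 0 + 606.061ms (1)
2. 606.061ms @ 1 + 1010.101ms (5/3)
3. 1616.162ms @ 8/3 + 404.04ms (2/3)
4. 2020.202ms @ 10/3 + 404.04ms (2/3)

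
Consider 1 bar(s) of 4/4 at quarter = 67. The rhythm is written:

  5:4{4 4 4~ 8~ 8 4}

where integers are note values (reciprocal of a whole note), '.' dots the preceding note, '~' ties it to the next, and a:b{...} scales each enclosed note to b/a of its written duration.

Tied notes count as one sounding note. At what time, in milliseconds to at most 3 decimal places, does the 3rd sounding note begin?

1. 0.0ms @ 0 + 716.418ms (4/5)
2. 716.418ms @ 4/5 + 716.418ms (4/5)
3. 1432.836ms @ 8/5 + 1432.836ms (8/5)
4. 2865.672ms @ 16/5 + 716.418ms (4/5)

note 3 onset = 8/5b = 1432.836ms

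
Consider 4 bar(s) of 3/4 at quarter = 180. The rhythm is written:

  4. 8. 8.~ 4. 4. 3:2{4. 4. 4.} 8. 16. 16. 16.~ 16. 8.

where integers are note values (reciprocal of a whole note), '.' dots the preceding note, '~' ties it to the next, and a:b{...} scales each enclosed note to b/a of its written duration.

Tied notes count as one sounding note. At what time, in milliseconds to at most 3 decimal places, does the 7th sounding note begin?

note 7 onset = 8b = 2666.667ms

1. 0.0ms @ 0 + 500.0ms (3/2)
2. 500.0ms @ 3/2 + 250.0ms (3/4)
3. 750.0ms @ 9/4 + 750.0ms (9/4)
4. 1500.0ms @ 9/2 + 500.0ms (3/2)
5. 2000.0ms @ 6 + 333.333ms (1)
6. 2333.333ms @ 7 + 333.333ms (1)
7. 2666.667ms @ 8 + 333.333ms (1)
8. 3000.0ms @ 9 + 250.0ms (3/4)
9. 3250.0ms @ 39/4 + 125.0ms (3/8)
10. 3375.0ms @ 81/8 + 125.0ms (3/8)
11. 3500.0ms @ 21/2 + 250.0ms (3/4)
12. 3750.0ms @ 45/4 + 250.0ms (3/4)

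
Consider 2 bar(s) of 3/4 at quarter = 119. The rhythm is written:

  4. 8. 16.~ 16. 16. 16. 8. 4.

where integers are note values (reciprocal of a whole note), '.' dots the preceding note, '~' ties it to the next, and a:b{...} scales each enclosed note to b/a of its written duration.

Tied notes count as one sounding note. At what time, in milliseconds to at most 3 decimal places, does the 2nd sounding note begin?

note 2 onset = 3/2b = 756.303ms

1. 0.0ms @ 0 + 756.303ms (3/2)
2. 756.303ms @ 3/2 + 378.151ms (3/4)
3. 1134.454ms @ 9/4 + 378.151ms (3/4)
4. 1512.605ms @ 3 + 189.076ms (3/8)
5. 1701.681ms @ 27/8 + 189.076ms (3/8)
6. 1890.756ms @ 15/4 + 378.151ms (3/4)
7. 2268.908ms @ 9/2 + 756.303ms (3/2)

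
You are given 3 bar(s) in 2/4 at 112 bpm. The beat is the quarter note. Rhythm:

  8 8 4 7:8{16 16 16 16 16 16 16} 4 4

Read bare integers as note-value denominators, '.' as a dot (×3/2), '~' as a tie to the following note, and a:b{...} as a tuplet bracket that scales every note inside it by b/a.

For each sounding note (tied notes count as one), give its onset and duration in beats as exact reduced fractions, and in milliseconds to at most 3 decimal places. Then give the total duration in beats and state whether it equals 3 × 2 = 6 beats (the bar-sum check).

1) 0.0ms=0b +267.857ms=1/2b
2) 267.857ms=1/2b +267.857ms=1/2b
3) 535.714ms=1b +535.714ms=1b
4) 1071.429ms=2b +153.061ms=2/7b
5) 1224.49ms=16/7b +153.061ms=2/7b
6) 1377.551ms=18/7b +153.061ms=2/7b
7) 1530.612ms=20/7b +153.061ms=2/7b
8) 1683.673ms=22/7b +153.061ms=2/7b
9) 1836.735ms=24/7b +153.061ms=2/7b
10) 1989.796ms=26/7b +153.061ms=2/7b
11) 2142.857ms=4b +535.714ms=1b
12) 2678.571ms=5b +535.714ms=1b
Σ=6b of 6 (112bpm 2/4) — PASS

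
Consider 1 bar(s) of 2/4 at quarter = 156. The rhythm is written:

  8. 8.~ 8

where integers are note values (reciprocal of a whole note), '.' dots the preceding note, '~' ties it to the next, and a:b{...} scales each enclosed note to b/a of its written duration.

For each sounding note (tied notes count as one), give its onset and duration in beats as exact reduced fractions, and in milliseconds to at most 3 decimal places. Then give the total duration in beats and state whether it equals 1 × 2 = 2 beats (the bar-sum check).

1) 0.0ms=0b +288.462ms=3/4b
2) 288.462ms=3/4b +480.769ms=5/4b
Σ=2b of 2 (156bpm 2/4) — PASS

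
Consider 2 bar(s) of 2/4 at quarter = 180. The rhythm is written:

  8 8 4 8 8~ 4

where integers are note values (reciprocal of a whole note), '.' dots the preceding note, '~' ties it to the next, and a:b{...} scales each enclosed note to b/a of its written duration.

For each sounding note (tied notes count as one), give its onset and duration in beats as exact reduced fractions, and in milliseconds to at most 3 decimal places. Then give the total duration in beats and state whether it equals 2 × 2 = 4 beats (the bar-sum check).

1) 0.0ms=0b +166.667ms=1/2b
2) 166.667ms=1/2b +166.667ms=1/2b
3) 333.333ms=1b +333.333ms=1b
4) 666.667ms=2b +166.667ms=1/2b
5) 833.333ms=5/2b +500.0ms=3/2b
Σ=4b of 4 (180bpm 2/4) — PASS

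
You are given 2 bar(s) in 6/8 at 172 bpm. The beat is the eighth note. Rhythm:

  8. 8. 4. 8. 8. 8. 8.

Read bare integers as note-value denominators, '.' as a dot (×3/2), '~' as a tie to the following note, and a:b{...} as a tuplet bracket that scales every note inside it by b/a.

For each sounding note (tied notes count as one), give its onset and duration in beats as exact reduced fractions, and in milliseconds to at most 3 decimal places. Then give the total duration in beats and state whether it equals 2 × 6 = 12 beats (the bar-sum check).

1) 0.0ms=0b +523.256ms=3/2b
2) 523.256ms=3/2b +523.256ms=3/2b
3) 1046.512ms=3b +1046.512ms=3b
4) 2093.023ms=6b +523.256ms=3/2b
5) 2616.279ms=15/2b +523.256ms=3/2b
6) 3139.535ms=9b +523.256ms=3/2b
7) 3662.791ms=21/2b +523.256ms=3/2b
Σ=12b of 12 (172bpm 6/8) — PASS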